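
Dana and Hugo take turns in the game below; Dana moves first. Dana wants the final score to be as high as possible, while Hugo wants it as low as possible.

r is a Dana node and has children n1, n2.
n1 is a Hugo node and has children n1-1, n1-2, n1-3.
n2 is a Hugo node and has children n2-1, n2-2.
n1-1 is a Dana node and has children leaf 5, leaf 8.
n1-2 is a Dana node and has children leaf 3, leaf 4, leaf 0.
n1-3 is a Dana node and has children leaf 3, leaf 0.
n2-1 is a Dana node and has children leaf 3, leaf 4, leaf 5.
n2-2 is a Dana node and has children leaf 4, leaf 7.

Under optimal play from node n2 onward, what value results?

n2-1 (Dana): max(3, 4, 5) = 5
n2-2 (Dana): max(4, 7) = 7
n2 (Hugo): min(5, 7) = 5

5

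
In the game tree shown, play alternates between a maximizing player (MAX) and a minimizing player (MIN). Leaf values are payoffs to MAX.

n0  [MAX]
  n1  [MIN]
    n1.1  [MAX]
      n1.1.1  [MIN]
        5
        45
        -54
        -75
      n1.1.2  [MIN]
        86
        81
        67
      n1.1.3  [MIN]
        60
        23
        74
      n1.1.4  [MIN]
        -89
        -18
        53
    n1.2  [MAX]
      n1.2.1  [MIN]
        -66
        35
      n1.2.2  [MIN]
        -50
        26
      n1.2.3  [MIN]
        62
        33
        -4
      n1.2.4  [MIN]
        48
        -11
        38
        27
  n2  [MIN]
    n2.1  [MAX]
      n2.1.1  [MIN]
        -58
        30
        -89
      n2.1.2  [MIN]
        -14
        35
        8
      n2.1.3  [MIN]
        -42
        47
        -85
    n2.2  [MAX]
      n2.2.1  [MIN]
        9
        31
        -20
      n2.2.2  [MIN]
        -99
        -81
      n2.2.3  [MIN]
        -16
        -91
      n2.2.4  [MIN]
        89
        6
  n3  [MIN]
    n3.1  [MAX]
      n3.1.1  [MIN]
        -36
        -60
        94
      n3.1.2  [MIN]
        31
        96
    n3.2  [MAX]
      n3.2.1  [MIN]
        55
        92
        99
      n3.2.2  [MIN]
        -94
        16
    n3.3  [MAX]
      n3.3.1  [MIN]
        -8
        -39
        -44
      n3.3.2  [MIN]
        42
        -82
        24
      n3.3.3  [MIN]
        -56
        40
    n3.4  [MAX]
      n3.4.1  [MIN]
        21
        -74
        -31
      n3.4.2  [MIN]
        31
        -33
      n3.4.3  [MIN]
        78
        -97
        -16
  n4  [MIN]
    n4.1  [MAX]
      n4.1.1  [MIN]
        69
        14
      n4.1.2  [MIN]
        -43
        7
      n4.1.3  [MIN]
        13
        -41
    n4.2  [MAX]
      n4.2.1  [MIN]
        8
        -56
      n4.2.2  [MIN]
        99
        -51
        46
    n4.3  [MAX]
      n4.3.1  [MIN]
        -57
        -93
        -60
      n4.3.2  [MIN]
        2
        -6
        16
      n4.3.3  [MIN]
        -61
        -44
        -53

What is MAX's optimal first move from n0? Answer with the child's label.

n1.1.1 (MIN): min(5, 45, -54, -75) = -75
n1.1.2 (MIN): min(86, 81, 67) = 67
n1.1.3 (MIN): min(60, 23, 74) = 23
n1.1.4 (MIN): min(-89, -18, 53) = -89
n1.1 (MAX): max(-75, 67, 23, -89) = 67
n1.2.1 (MIN): min(-66, 35) = -66
n1.2.2 (MIN): min(-50, 26) = -50
n1.2.3 (MIN): min(62, 33, -4) = -4
n1.2.4 (MIN): min(48, -11, 38, 27) = -11
n1.2 (MAX): max(-66, -50, -4, -11) = -4
n1 (MIN): min(67, -4) = -4
n2.1.1 (MIN): min(-58, 30, -89) = -89
n2.1.2 (MIN): min(-14, 35, 8) = -14
n2.1.3 (MIN): min(-42, 47, -85) = -85
n2.1 (MAX): max(-89, -14, -85) = -14
n2.2.1 (MIN): min(9, 31, -20) = -20
n2.2.2 (MIN): min(-99, -81) = -99
n2.2.3 (MIN): min(-16, -91) = -91
n2.2.4 (MIN): min(89, 6) = 6
n2.2 (MAX): max(-20, -99, -91, 6) = 6
n2 (MIN): min(-14, 6) = -14
n3.1.1 (MIN): min(-36, -60, 94) = -60
n3.1.2 (MIN): min(31, 96) = 31
n3.1 (MAX): max(-60, 31) = 31
n3.2.1 (MIN): min(55, 92, 99) = 55
n3.2.2 (MIN): min(-94, 16) = -94
n3.2 (MAX): max(55, -94) = 55
n3.3.1 (MIN): min(-8, -39, -44) = -44
n3.3.2 (MIN): min(42, -82, 24) = -82
n3.3.3 (MIN): min(-56, 40) = -56
n3.3 (MAX): max(-44, -82, -56) = -44
n3.4.1 (MIN): min(21, -74, -31) = -74
n3.4.2 (MIN): min(31, -33) = -33
n3.4.3 (MIN): min(78, -97, -16) = -97
n3.4 (MAX): max(-74, -33, -97) = -33
n3 (MIN): min(31, 55, -44, -33) = -44
n4.1.1 (MIN): min(69, 14) = 14
n4.1.2 (MIN): min(-43, 7) = -43
n4.1.3 (MIN): min(13, -41) = -41
n4.1 (MAX): max(14, -43, -41) = 14
n4.2.1 (MIN): min(8, -56) = -56
n4.2.2 (MIN): min(99, -51, 46) = -51
n4.2 (MAX): max(-56, -51) = -51
n4.3.1 (MIN): min(-57, -93, -60) = -93
n4.3.2 (MIN): min(2, -6, 16) = -6
n4.3.3 (MIN): min(-61, -44, -53) = -61
n4.3 (MAX): max(-93, -6, -61) = -6
n4 (MIN): min(14, -51, -6) = -51
n0 (MAX): max(-4, -14, -44, -51) = -4
MAX at n0 wants the highest of {n1=-4, n2=-14, n3=-44, n4=-51}, so chooses n1.

n1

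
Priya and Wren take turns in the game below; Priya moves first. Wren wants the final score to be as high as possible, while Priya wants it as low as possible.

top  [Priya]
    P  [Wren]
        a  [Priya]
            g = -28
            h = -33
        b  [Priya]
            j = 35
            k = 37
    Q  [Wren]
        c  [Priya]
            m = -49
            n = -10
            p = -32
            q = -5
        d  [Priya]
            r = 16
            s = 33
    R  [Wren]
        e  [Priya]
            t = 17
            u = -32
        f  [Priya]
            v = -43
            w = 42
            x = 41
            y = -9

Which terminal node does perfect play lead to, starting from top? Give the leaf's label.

u

a (Priya): min(-28, -33) = -33
b (Priya): min(35, 37) = 35
P (Wren): max(-33, 35) = 35
c (Priya): min(-49, -10, -32, -5) = -49
d (Priya): min(16, 33) = 16
Q (Wren): max(-49, 16) = 16
e (Priya): min(17, -32) = -32
f (Priya): min(-43, 42, 41, -9) = -43
R (Wren): max(-32, -43) = -32
top (Priya): min(35, 16, -32) = -32
At top, Priya picks R (lowest: -32).
At R, Wren picks e (highest: -32).
At e, Priya picks u (lowest: -32).
Terminal value -32.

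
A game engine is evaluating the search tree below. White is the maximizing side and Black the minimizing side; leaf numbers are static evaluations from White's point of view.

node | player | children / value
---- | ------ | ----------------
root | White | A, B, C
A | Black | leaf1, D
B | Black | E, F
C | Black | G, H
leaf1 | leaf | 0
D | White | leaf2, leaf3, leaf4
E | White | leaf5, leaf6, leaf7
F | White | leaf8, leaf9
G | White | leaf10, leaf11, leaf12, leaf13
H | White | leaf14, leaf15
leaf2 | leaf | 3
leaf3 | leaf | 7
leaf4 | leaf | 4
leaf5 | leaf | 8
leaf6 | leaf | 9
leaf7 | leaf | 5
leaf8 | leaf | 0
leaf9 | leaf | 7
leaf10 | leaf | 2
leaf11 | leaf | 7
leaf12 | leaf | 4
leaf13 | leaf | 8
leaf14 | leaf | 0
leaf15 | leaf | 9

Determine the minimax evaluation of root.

8

D (White): max(3, 7, 4) = 7
A (Black): min(0, 7) = 0
E (White): max(8, 9, 5) = 9
F (White): max(0, 7) = 7
B (Black): min(9, 7) = 7
G (White): max(2, 7, 4, 8) = 8
H (White): max(0, 9) = 9
C (Black): min(8, 9) = 8
root (White): max(0, 7, 8) = 8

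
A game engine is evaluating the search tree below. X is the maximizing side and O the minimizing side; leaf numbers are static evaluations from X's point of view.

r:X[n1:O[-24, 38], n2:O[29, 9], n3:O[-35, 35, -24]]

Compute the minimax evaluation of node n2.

n2 (O): min(29, 9) = 9

9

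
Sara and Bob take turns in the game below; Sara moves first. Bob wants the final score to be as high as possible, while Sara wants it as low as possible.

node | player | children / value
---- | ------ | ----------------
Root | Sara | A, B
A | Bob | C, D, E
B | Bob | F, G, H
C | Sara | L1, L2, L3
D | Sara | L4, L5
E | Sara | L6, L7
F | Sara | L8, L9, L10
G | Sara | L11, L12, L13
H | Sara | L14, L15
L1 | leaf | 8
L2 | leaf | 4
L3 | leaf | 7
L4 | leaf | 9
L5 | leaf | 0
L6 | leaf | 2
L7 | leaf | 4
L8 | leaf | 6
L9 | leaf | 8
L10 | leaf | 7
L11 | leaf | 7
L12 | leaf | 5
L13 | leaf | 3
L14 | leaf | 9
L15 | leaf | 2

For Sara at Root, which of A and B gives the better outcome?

A

C (Sara): min(8, 4, 7) = 4
D (Sara): min(9, 0) = 0
E (Sara): min(2, 4) = 2
A (Bob): max(4, 0, 2) = 4
F (Sara): min(6, 8, 7) = 6
G (Sara): min(7, 5, 3) = 3
H (Sara): min(9, 2) = 2
B (Bob): max(6, 3, 2) = 6
Sara prefers the lower value; A=4, B=6. A is better since 4 < 6.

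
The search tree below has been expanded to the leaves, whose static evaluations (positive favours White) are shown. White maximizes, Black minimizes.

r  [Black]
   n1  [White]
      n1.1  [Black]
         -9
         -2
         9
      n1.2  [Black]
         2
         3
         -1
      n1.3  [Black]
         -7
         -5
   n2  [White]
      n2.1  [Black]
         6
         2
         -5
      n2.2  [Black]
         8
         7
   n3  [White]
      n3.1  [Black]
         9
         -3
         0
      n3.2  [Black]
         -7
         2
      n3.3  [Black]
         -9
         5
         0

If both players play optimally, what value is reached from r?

n1.1 (Black): min(-9, -2, 9) = -9
n1.2 (Black): min(2, 3, -1) = -1
n1.3 (Black): min(-7, -5) = -7
n1 (White): max(-9, -1, -7) = -1
n2.1 (Black): min(6, 2, -5) = -5
n2.2 (Black): min(8, 7) = 7
n2 (White): max(-5, 7) = 7
n3.1 (Black): min(9, -3, 0) = -3
n3.2 (Black): min(-7, 2) = -7
n3.3 (Black): min(-9, 5, 0) = -9
n3 (White): max(-3, -7, -9) = -3
r (Black): min(-1, 7, -3) = -3

-3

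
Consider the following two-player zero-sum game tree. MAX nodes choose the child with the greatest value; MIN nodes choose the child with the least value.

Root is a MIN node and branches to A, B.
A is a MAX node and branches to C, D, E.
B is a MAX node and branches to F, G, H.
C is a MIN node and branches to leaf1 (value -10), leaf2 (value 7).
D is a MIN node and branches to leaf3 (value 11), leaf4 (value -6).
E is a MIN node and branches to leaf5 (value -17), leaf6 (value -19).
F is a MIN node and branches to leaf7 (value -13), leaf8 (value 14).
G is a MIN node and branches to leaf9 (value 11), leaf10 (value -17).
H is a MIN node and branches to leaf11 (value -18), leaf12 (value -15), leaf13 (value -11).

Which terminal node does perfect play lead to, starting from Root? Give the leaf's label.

leaf7

C (MIN): min(-10, 7) = -10
D (MIN): min(11, -6) = -6
E (MIN): min(-17, -19) = -19
A (MAX): max(-10, -6, -19) = -6
F (MIN): min(-13, 14) = -13
G (MIN): min(11, -17) = -17
H (MIN): min(-18, -15, -11) = -18
B (MAX): max(-13, -17, -18) = -13
Root (MIN): min(-6, -13) = -13
At Root, MIN picks B (lowest: -13).
At B, MAX picks F (highest: -13).
At F, MIN picks leaf7 (lowest: -13).
Terminal value -13.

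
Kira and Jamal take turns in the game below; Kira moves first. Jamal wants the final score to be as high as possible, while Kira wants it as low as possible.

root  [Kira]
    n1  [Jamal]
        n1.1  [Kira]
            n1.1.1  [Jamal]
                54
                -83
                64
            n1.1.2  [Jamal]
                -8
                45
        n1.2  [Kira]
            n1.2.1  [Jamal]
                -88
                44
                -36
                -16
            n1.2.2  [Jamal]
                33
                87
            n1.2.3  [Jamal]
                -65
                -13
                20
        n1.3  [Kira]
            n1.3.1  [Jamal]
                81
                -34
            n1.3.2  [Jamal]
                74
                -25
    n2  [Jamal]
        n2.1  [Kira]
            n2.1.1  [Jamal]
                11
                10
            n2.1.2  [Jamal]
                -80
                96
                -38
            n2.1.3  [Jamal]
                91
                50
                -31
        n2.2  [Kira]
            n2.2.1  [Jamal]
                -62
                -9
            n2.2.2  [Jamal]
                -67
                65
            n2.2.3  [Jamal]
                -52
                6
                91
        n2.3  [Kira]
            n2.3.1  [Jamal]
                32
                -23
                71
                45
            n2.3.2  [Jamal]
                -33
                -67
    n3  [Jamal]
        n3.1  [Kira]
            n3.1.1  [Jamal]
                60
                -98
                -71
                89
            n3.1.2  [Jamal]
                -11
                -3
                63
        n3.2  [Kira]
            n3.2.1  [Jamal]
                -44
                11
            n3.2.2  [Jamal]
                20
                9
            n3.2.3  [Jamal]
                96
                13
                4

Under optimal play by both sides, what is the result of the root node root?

11

n1.1.1 (Jamal): max(54, -83, 64) = 64
n1.1.2 (Jamal): max(-8, 45) = 45
n1.1 (Kira): min(64, 45) = 45
n1.2.1 (Jamal): max(-88, 44, -36, -16) = 44
n1.2.2 (Jamal): max(33, 87) = 87
n1.2.3 (Jamal): max(-65, -13, 20) = 20
n1.2 (Kira): min(44, 87, 20) = 20
n1.3.1 (Jamal): max(81, -34) = 81
n1.3.2 (Jamal): max(74, -25) = 74
n1.3 (Kira): min(81, 74) = 74
n1 (Jamal): max(45, 20, 74) = 74
n2.1.1 (Jamal): max(11, 10) = 11
n2.1.2 (Jamal): max(-80, 96, -38) = 96
n2.1.3 (Jamal): max(91, 50, -31) = 91
n2.1 (Kira): min(11, 96, 91) = 11
n2.2.1 (Jamal): max(-62, -9) = -9
n2.2.2 (Jamal): max(-67, 65) = 65
n2.2.3 (Jamal): max(-52, 6, 91) = 91
n2.2 (Kira): min(-9, 65, 91) = -9
n2.3.1 (Jamal): max(32, -23, 71, 45) = 71
n2.3.2 (Jamal): max(-33, -67) = -33
n2.3 (Kira): min(71, -33) = -33
n2 (Jamal): max(11, -9, -33) = 11
n3.1.1 (Jamal): max(60, -98, -71, 89) = 89
n3.1.2 (Jamal): max(-11, -3, 63) = 63
n3.1 (Kira): min(89, 63) = 63
n3.2.1 (Jamal): max(-44, 11) = 11
n3.2.2 (Jamal): max(20, 9) = 20
n3.2.3 (Jamal): max(96, 13, 4) = 96
n3.2 (Kira): min(11, 20, 96) = 11
n3 (Jamal): max(63, 11) = 63
root (Kira): min(74, 11, 63) = 11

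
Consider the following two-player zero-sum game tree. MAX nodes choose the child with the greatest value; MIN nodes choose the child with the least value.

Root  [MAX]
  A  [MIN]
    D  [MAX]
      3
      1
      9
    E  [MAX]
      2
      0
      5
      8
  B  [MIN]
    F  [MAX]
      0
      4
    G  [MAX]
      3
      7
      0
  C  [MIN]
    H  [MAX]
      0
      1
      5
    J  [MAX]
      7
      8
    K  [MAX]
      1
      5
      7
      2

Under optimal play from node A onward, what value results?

D (MAX): max(3, 1, 9) = 9
E (MAX): max(2, 0, 5, 8) = 8
A (MIN): min(9, 8) = 8

8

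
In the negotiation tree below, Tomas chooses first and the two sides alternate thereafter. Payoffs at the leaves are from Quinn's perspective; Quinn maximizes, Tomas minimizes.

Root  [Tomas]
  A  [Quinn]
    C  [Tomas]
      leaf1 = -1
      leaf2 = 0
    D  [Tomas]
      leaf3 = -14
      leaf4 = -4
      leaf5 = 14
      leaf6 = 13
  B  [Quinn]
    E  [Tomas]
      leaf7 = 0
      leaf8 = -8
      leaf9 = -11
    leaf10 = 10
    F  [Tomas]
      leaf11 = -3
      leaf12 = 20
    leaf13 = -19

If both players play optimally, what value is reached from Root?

C (Tomas): min(-1, 0) = -1
D (Tomas): min(-14, -4, 14, 13) = -14
A (Quinn): max(-1, -14) = -1
E (Tomas): min(0, -8, -11) = -11
F (Tomas): min(-3, 20) = -3
B (Quinn): max(-11, 10, -3, -19) = 10
Root (Tomas): min(-1, 10) = -1

-1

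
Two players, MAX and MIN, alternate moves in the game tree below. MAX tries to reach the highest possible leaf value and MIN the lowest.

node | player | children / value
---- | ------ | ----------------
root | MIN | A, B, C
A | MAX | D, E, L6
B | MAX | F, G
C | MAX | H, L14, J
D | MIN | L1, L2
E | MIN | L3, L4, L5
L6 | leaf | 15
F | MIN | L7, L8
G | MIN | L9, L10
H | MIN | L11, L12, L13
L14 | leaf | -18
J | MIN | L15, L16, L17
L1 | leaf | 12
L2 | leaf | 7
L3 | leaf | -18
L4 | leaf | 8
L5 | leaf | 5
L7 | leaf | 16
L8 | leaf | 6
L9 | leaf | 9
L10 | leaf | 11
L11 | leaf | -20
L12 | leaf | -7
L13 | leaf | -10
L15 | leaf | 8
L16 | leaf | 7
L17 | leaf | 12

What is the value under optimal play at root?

D (MIN): min(12, 7) = 7
E (MIN): min(-18, 8, 5) = -18
A (MAX): max(7, -18, 15) = 15
F (MIN): min(16, 6) = 6
G (MIN): min(9, 11) = 9
B (MAX): max(6, 9) = 9
H (MIN): min(-20, -7, -10) = -20
J (MIN): min(8, 7, 12) = 7
C (MAX): max(-20, -18, 7) = 7
root (MIN): min(15, 9, 7) = 7

7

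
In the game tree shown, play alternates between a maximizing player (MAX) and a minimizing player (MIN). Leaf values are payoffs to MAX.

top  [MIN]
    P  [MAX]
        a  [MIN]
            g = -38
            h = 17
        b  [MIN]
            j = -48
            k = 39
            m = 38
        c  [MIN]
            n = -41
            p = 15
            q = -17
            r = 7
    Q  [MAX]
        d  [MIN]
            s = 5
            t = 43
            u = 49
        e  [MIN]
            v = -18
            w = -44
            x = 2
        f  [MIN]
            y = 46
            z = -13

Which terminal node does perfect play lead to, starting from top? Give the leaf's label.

a (MIN): min(-38, 17) = -38
b (MIN): min(-48, 39, 38) = -48
c (MIN): min(-41, 15, -17, 7) = -41
P (MAX): max(-38, -48, -41) = -38
d (MIN): min(5, 43, 49) = 5
e (MIN): min(-18, -44, 2) = -44
f (MIN): min(46, -13) = -13
Q (MAX): max(5, -44, -13) = 5
top (MIN): min(-38, 5) = -38
At top, MIN picks P (lowest: -38).
At P, MAX picks a (highest: -38).
At a, MIN picks g (lowest: -38).
Terminal value -38.

g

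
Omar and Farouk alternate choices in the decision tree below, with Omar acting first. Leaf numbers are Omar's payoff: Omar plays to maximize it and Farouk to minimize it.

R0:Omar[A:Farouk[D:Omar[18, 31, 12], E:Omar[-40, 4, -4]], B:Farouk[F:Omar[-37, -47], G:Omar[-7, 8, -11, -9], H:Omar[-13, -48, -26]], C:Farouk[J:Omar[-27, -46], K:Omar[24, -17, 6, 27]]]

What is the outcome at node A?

D (Omar): max(18, 31, 12) = 31
E (Omar): max(-40, 4, -4) = 4
A (Farouk): min(31, 4) = 4

4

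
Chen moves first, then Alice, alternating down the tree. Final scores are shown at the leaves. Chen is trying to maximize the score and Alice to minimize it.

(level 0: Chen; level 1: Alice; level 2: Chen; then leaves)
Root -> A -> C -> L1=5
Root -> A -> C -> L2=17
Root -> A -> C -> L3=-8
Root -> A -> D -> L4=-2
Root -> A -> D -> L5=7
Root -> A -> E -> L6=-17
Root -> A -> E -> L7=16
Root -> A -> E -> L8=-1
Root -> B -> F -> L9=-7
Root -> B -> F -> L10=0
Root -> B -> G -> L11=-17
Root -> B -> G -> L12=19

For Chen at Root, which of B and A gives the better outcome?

F (Chen): max(-7, 0) = 0
G (Chen): max(-17, 19) = 19
B (Alice): min(0, 19) = 0
C (Chen): max(5, 17, -8) = 17
D (Chen): max(-2, 7) = 7
E (Chen): max(-17, 16, -1) = 16
A (Alice): min(17, 7, 16) = 7
Chen prefers the higher value; B=0, A=7. A is better since 7 > 0.

A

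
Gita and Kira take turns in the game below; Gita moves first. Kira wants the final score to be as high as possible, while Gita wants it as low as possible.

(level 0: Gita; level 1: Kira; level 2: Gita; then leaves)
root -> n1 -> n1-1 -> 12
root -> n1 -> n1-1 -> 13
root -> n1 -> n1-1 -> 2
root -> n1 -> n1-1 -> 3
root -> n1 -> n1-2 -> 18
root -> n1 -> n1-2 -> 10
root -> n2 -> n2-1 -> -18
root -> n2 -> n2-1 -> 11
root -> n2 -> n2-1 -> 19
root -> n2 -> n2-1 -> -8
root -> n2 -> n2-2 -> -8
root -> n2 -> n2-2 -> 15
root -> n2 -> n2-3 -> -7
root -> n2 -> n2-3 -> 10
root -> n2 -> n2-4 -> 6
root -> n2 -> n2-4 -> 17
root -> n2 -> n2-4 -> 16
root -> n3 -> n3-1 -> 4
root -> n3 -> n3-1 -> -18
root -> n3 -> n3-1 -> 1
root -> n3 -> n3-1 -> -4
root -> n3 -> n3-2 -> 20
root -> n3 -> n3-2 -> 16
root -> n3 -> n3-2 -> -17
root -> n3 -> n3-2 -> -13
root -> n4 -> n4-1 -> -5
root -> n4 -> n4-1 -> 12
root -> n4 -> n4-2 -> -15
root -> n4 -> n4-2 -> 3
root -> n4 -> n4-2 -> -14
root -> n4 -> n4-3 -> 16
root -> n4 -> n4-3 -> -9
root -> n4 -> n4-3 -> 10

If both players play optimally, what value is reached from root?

-17

n1-1 (Gita): min(12, 13, 2, 3) = 2
n1-2 (Gita): min(18, 10) = 10
n1 (Kira): max(2, 10) = 10
n2-1 (Gita): min(-18, 11, 19, -8) = -18
n2-2 (Gita): min(-8, 15) = -8
n2-3 (Gita): min(-7, 10) = -7
n2-4 (Gita): min(6, 17, 16) = 6
n2 (Kira): max(-18, -8, -7, 6) = 6
n3-1 (Gita): min(4, -18, 1, -4) = -18
n3-2 (Gita): min(20, 16, -17, -13) = -17
n3 (Kira): max(-18, -17) = -17
n4-1 (Gita): min(-5, 12) = -5
n4-2 (Gita): min(-15, 3, -14) = -15
n4-3 (Gita): min(16, -9, 10) = -9
n4 (Kira): max(-5, -15, -9) = -5
root (Gita): min(10, 6, -17, -5) = -17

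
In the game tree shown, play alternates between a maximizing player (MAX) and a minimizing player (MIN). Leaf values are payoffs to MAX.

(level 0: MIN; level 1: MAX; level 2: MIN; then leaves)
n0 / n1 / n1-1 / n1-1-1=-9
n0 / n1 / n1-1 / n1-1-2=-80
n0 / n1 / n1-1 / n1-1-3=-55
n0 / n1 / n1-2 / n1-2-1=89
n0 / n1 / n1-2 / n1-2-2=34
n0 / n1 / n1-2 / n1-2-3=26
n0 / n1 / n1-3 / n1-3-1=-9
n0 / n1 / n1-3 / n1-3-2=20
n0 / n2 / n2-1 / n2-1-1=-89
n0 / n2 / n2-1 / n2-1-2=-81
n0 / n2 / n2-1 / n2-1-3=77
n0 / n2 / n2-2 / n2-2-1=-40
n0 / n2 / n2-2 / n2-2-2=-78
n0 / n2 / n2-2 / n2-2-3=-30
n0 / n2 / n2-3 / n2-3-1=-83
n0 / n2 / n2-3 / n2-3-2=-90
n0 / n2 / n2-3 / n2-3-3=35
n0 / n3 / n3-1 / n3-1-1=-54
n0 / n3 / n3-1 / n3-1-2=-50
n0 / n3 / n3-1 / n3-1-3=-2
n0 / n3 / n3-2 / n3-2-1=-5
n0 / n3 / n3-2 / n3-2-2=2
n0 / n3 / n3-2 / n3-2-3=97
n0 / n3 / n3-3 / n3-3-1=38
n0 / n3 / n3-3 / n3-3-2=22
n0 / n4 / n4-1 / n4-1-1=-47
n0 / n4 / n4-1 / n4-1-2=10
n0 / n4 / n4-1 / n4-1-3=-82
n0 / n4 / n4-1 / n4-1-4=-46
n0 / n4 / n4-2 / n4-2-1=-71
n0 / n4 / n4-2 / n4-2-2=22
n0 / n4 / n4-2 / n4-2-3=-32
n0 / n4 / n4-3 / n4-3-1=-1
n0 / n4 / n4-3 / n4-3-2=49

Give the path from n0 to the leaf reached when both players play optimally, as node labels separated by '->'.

n0 -> n2 -> n2-2 -> n2-2-2

n1-1 (MIN): min(-9, -80, -55) = -80
n1-2 (MIN): min(89, 34, 26) = 26
n1-3 (MIN): min(-9, 20) = -9
n1 (MAX): max(-80, 26, -9) = 26
n2-1 (MIN): min(-89, -81, 77) = -89
n2-2 (MIN): min(-40, -78, -30) = -78
n2-3 (MIN): min(-83, -90, 35) = -90
n2 (MAX): max(-89, -78, -90) = -78
n3-1 (MIN): min(-54, -50, -2) = -54
n3-2 (MIN): min(-5, 2, 97) = -5
n3-3 (MIN): min(38, 22) = 22
n3 (MAX): max(-54, -5, 22) = 22
n4-1 (MIN): min(-47, 10, -82, -46) = -82
n4-2 (MIN): min(-71, 22, -32) = -71
n4-3 (MIN): min(-1, 49) = -1
n4 (MAX): max(-82, -71, -1) = -1
n0 (MIN): min(26, -78, 22, -1) = -78
At n0, MIN picks n2 (lowest: -78).
At n2, MAX picks n2-2 (highest: -78).
At n2-2, MIN picks n2-2-2 (lowest: -78).
Terminal value -78.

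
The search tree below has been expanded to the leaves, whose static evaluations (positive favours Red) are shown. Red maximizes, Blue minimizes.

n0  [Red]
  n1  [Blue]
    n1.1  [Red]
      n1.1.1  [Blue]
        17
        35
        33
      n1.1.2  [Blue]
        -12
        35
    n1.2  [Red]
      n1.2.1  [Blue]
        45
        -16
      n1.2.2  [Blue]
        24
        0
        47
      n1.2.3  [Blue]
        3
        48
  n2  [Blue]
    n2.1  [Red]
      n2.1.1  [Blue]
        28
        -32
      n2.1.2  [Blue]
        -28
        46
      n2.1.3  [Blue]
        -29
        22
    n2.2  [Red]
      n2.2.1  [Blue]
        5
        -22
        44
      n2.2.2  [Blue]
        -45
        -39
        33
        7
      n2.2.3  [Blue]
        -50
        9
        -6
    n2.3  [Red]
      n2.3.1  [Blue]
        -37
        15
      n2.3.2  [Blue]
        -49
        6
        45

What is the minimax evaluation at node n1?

n1.1.1 (Blue): min(17, 35, 33) = 17
n1.1.2 (Blue): min(-12, 35) = -12
n1.1 (Red): max(17, -12) = 17
n1.2.1 (Blue): min(45, -16) = -16
n1.2.2 (Blue): min(24, 0, 47) = 0
n1.2.3 (Blue): min(3, 48) = 3
n1.2 (Red): max(-16, 0, 3) = 3
n1 (Blue): min(17, 3) = 3

3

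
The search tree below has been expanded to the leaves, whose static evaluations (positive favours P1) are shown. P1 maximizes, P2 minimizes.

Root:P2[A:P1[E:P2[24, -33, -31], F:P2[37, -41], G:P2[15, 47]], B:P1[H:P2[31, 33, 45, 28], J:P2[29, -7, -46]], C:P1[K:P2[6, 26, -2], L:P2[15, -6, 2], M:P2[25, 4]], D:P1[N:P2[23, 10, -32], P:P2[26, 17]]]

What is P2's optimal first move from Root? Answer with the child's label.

C

E (P2): min(24, -33, -31) = -33
F (P2): min(37, -41) = -41
G (P2): min(15, 47) = 15
A (P1): max(-33, -41, 15) = 15
H (P2): min(31, 33, 45, 28) = 28
J (P2): min(29, -7, -46) = -46
B (P1): max(28, -46) = 28
K (P2): min(6, 26, -2) = -2
L (P2): min(15, -6, 2) = -6
M (P2): min(25, 4) = 4
C (P1): max(-2, -6, 4) = 4
N (P2): min(23, 10, -32) = -32
P (P2): min(26, 17) = 17
D (P1): max(-32, 17) = 17
Root (P2): min(15, 28, 4, 17) = 4
P2 at Root wants the lowest of {A=15, B=28, C=4, D=17}, so chooses C.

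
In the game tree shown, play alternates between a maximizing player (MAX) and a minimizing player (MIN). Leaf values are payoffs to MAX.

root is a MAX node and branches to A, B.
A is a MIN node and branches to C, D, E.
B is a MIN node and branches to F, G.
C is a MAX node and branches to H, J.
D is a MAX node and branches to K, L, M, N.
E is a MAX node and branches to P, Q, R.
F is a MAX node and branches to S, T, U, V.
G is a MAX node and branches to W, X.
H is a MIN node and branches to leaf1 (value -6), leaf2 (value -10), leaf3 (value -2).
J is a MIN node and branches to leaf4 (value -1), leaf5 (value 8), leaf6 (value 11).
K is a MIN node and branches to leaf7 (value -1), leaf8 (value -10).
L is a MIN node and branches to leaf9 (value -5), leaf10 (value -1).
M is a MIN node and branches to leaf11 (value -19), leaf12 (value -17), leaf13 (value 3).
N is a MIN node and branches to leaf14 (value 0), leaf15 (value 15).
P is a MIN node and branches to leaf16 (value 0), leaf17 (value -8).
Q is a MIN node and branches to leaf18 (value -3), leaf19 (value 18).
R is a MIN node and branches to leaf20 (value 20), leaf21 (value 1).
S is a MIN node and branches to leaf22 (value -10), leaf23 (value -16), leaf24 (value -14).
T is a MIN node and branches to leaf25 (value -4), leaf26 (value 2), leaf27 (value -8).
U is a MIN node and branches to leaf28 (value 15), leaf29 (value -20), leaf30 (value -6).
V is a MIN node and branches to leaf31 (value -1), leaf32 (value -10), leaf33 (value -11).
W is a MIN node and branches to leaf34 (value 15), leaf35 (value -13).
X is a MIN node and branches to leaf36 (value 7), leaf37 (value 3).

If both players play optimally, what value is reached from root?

H (MIN): min(-6, -10, -2) = -10
J (MIN): min(-1, 8, 11) = -1
C (MAX): max(-10, -1) = -1
K (MIN): min(-1, -10) = -10
L (MIN): min(-5, -1) = -5
M (MIN): min(-19, -17, 3) = -19
N (MIN): min(0, 15) = 0
D (MAX): max(-10, -5, -19, 0) = 0
P (MIN): min(0, -8) = -8
Q (MIN): min(-3, 18) = -3
R (MIN): min(20, 1) = 1
E (MAX): max(-8, -3, 1) = 1
A (MIN): min(-1, 0, 1) = -1
S (MIN): min(-10, -16, -14) = -16
T (MIN): min(-4, 2, -8) = -8
U (MIN): min(15, -20, -6) = -20
V (MIN): min(-1, -10, -11) = -11
F (MAX): max(-16, -8, -20, -11) = -8
W (MIN): min(15, -13) = -13
X (MIN): min(7, 3) = 3
G (MAX): max(-13, 3) = 3
B (MIN): min(-8, 3) = -8
root (MAX): max(-1, -8) = -1

-1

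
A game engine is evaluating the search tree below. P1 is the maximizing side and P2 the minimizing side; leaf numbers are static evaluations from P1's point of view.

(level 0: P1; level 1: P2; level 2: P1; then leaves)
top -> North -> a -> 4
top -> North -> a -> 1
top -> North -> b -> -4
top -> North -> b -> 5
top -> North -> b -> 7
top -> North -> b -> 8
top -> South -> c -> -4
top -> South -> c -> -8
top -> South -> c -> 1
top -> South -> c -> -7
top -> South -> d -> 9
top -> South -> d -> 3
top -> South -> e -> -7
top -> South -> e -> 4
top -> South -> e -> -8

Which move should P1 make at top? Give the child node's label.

a (P1): max(4, 1) = 4
b (P1): max(-4, 5, 7, 8) = 8
North (P2): min(4, 8) = 4
c (P1): max(-4, -8, 1, -7) = 1
d (P1): max(9, 3) = 9
e (P1): max(-7, 4, -8) = 4
South (P2): min(1, 9, 4) = 1
top (P1): max(4, 1) = 4
P1 at top wants the highest of {North=4, South=1}, so chooses North.

North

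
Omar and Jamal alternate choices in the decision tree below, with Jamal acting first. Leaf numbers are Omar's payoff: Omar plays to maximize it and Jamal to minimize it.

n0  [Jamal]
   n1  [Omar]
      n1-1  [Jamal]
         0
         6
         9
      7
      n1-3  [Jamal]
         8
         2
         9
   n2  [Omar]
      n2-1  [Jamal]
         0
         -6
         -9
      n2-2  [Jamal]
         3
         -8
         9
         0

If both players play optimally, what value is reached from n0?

n1-1 (Jamal): min(0, 6, 9) = 0
n1-3 (Jamal): min(8, 2, 9) = 2
n1 (Omar): max(0, 7, 2) = 7
n2-1 (Jamal): min(0, -6, -9) = -9
n2-2 (Jamal): min(3, -8, 9, 0) = -8
n2 (Omar): max(-9, -8) = -8
n0 (Jamal): min(7, -8) = -8

-8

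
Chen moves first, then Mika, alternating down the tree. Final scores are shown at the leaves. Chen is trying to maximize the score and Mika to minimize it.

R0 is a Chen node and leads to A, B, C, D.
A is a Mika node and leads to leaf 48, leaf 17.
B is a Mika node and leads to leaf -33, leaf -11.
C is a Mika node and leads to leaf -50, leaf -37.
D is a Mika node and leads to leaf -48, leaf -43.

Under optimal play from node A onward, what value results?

17

A (Mika): min(48, 17) = 17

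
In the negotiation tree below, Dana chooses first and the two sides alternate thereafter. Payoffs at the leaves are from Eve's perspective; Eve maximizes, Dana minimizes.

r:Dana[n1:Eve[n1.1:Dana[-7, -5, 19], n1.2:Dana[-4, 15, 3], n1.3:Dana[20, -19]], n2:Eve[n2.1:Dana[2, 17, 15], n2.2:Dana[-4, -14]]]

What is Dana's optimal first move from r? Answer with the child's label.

n1

n1.1 (Dana): min(-7, -5, 19) = -7
n1.2 (Dana): min(-4, 15, 3) = -4
n1.3 (Dana): min(20, -19) = -19
n1 (Eve): max(-7, -4, -19) = -4
n2.1 (Dana): min(2, 17, 15) = 2
n2.2 (Dana): min(-4, -14) = -14
n2 (Eve): max(2, -14) = 2
r (Dana): min(-4, 2) = -4
Dana at r wants the lowest of {n1=-4, n2=2}, so chooses n1.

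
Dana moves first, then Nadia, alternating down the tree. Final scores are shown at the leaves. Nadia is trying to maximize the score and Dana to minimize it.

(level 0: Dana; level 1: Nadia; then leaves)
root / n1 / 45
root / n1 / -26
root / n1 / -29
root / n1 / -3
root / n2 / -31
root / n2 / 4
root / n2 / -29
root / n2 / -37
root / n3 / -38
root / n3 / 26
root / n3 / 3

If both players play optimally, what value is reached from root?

4

n1 (Nadia): max(45, -26, -29, -3) = 45
n2 (Nadia): max(-31, 4, -29, -37) = 4
n3 (Nadia): max(-38, 26, 3) = 26
root (Dana): min(45, 4, 26) = 4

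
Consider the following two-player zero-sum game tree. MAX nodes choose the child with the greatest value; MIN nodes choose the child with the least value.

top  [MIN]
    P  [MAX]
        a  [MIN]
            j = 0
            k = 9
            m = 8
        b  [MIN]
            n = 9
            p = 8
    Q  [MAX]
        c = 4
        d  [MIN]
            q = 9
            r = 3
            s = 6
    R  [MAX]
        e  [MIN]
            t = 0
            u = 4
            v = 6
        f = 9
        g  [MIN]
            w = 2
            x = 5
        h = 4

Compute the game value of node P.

a (MIN): min(0, 9, 8) = 0
b (MIN): min(9, 8) = 8
P (MAX): max(0, 8) = 8

8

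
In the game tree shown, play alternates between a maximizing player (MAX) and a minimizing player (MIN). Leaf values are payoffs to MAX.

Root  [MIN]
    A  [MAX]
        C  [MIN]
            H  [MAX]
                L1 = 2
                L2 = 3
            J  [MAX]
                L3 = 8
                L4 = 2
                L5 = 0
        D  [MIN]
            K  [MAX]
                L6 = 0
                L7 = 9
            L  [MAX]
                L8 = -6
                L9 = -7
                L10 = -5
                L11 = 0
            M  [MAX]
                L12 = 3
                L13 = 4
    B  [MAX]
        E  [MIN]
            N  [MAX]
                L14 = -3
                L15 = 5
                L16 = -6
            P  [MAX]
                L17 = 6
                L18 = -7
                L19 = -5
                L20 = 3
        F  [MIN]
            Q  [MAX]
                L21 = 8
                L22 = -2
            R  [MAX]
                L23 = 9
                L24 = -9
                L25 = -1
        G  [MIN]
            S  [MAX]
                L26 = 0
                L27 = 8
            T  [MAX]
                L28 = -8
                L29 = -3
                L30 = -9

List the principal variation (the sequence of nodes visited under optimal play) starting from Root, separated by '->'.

Root -> A -> C -> H -> L2

H (MAX): max(2, 3) = 3
J (MAX): max(8, 2, 0) = 8
C (MIN): min(3, 8) = 3
K (MAX): max(0, 9) = 9
L (MAX): max(-6, -7, -5, 0) = 0
M (MAX): max(3, 4) = 4
D (MIN): min(9, 0, 4) = 0
A (MAX): max(3, 0) = 3
N (MAX): max(-3, 5, -6) = 5
P (MAX): max(6, -7, -5, 3) = 6
E (MIN): min(5, 6) = 5
Q (MAX): max(8, -2) = 8
R (MAX): max(9, -9, -1) = 9
F (MIN): min(8, 9) = 8
S (MAX): max(0, 8) = 8
T (MAX): max(-8, -3, -9) = -3
G (MIN): min(8, -3) = -3
B (MAX): max(5, 8, -3) = 8
Root (MIN): min(3, 8) = 3
At Root, MIN picks A (lowest: 3).
At A, MAX picks C (highest: 3).
At C, MIN picks H (lowest: 3).
At H, MAX picks L2 (highest: 3).
Terminal value 3.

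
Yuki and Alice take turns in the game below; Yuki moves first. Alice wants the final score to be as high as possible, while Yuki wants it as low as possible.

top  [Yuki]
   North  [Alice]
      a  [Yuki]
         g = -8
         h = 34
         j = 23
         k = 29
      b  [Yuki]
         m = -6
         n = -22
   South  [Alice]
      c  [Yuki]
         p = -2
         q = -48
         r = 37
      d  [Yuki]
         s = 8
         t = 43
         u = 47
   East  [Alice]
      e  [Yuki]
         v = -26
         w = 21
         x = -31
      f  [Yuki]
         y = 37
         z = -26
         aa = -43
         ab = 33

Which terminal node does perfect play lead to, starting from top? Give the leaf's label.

a (Yuki): min(-8, 34, 23, 29) = -8
b (Yuki): min(-6, -22) = -22
North (Alice): max(-8, -22) = -8
c (Yuki): min(-2, -48, 37) = -48
d (Yuki): min(8, 43, 47) = 8
South (Alice): max(-48, 8) = 8
e (Yuki): min(-26, 21, -31) = -31
f (Yuki): min(37, -26, -43, 33) = -43
East (Alice): max(-31, -43) = -31
top (Yuki): min(-8, 8, -31) = -31
At top, Yuki picks East (lowest: -31).
At East, Alice picks e (highest: -31).
At e, Yuki picks x (lowest: -31).
Terminal value -31.

x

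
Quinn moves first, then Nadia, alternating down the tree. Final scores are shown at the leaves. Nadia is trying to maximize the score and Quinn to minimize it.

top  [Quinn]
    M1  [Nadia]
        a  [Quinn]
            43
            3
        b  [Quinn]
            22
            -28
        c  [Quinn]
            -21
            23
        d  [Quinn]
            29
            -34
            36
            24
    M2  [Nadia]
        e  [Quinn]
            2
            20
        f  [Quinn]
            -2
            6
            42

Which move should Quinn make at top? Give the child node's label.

M2

a (Quinn): min(43, 3) = 3
b (Quinn): min(22, -28) = -28
c (Quinn): min(-21, 23) = -21
d (Quinn): min(29, -34, 36, 24) = -34
M1 (Nadia): max(3, -28, -21, -34) = 3
e (Quinn): min(2, 20) = 2
f (Quinn): min(-2, 6, 42) = -2
M2 (Nadia): max(2, -2) = 2
top (Quinn): min(3, 2) = 2
Quinn at top wants the lowest of {M1=3, M2=2}, so chooses M2.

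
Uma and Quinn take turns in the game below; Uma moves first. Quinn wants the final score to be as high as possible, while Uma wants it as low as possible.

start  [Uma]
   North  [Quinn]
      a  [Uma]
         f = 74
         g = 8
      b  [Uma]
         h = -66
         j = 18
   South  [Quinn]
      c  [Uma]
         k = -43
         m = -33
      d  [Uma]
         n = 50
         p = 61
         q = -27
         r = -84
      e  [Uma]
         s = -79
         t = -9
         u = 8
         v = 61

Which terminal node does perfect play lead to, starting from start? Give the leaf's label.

k

a (Uma): min(74, 8) = 8
b (Uma): min(-66, 18) = -66
North (Quinn): max(8, -66) = 8
c (Uma): min(-43, -33) = -43
d (Uma): min(50, 61, -27, -84) = -84
e (Uma): min(-79, -9, 8, 61) = -79
South (Quinn): max(-43, -84, -79) = -43
start (Uma): min(8, -43) = -43
At start, Uma picks South (lowest: -43).
At South, Quinn picks c (highest: -43).
At c, Uma picks k (lowest: -43).
Terminal value -43.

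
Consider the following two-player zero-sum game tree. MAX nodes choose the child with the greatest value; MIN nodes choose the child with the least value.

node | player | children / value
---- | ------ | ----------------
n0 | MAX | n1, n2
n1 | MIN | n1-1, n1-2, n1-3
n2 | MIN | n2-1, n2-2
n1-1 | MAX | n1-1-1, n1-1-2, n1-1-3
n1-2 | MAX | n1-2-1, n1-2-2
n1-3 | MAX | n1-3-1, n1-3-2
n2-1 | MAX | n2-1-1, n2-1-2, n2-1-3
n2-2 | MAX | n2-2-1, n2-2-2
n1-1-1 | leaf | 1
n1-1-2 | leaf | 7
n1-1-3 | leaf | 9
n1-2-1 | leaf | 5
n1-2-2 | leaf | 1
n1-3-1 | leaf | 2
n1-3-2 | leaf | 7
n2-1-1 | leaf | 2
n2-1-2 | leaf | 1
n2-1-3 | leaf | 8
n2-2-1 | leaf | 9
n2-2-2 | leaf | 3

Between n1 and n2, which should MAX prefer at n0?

n1-1 (MAX): max(1, 7, 9) = 9
n1-2 (MAX): max(5, 1) = 5
n1-3 (MAX): max(2, 7) = 7
n1 (MIN): min(9, 5, 7) = 5
n2-1 (MAX): max(2, 1, 8) = 8
n2-2 (MAX): max(9, 3) = 9
n2 (MIN): min(8, 9) = 8
MAX prefers the higher value; n1=5, n2=8. n2 is better since 8 > 5.

n2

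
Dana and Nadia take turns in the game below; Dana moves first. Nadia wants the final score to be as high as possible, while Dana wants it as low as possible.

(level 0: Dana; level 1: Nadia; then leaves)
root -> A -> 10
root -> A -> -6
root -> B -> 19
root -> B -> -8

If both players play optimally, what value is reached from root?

10

A (Nadia): max(10, -6) = 10
B (Nadia): max(19, -8) = 19
root (Dana): min(10, 19) = 10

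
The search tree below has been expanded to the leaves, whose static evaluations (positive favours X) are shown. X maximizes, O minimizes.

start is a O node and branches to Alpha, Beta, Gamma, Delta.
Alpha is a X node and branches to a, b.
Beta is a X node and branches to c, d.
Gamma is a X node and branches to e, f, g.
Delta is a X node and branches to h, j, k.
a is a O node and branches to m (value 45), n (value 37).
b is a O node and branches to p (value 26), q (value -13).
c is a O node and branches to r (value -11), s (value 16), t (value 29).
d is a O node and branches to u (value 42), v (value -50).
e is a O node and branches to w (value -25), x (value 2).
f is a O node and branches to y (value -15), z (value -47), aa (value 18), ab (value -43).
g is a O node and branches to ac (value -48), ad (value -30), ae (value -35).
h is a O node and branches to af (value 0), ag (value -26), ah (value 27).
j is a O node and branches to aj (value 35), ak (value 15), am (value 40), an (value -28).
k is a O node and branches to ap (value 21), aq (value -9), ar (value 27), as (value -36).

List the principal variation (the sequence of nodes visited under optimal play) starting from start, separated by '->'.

a (O): min(45, 37) = 37
b (O): min(26, -13) = -13
Alpha (X): max(37, -13) = 37
c (O): min(-11, 16, 29) = -11
d (O): min(42, -50) = -50
Beta (X): max(-11, -50) = -11
e (O): min(-25, 2) = -25
f (O): min(-15, -47, 18, -43) = -47
g (O): min(-48, -30, -35) = -48
Gamma (X): max(-25, -47, -48) = -25
h (O): min(0, -26, 27) = -26
j (O): min(35, 15, 40, -28) = -28
k (O): min(21, -9, 27, -36) = -36
Delta (X): max(-26, -28, -36) = -26
start (O): min(37, -11, -25, -26) = -26
At start, O picks Delta (lowest: -26).
At Delta, X picks h (highest: -26).
At h, O picks ag (lowest: -26).
Terminal value -26.

start -> Delta -> h -> ag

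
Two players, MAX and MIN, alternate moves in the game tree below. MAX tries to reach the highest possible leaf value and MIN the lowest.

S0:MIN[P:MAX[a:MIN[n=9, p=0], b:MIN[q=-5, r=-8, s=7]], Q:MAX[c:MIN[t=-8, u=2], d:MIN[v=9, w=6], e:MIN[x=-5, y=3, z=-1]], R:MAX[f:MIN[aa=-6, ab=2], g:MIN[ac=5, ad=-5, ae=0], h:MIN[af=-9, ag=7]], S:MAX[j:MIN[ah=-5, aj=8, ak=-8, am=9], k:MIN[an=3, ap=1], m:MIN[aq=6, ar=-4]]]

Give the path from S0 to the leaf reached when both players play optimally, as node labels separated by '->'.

S0 -> R -> g -> ad

a (MIN): min(9, 0) = 0
b (MIN): min(-5, -8, 7) = -8
P (MAX): max(0, -8) = 0
c (MIN): min(-8, 2) = -8
d (MIN): min(9, 6) = 6
e (MIN): min(-5, 3, -1) = -5
Q (MAX): max(-8, 6, -5) = 6
f (MIN): min(-6, 2) = -6
g (MIN): min(5, -5, 0) = -5
h (MIN): min(-9, 7) = -9
R (MAX): max(-6, -5, -9) = -5
j (MIN): min(-5, 8, -8, 9) = -8
k (MIN): min(3, 1) = 1
m (MIN): min(6, -4) = -4
S (MAX): max(-8, 1, -4) = 1
S0 (MIN): min(0, 6, -5, 1) = -5
At S0, MIN picks R (lowest: -5).
At R, MAX picks g (highest: -5).
At g, MIN picks ad (lowest: -5).
Terminal value -5.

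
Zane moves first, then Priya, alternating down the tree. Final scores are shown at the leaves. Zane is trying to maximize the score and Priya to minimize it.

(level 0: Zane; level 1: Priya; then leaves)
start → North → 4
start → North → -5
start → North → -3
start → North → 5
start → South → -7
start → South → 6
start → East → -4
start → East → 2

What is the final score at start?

-4

North (Priya): min(4, -5, -3, 5) = -5
South (Priya): min(-7, 6) = -7
East (Priya): min(-4, 2) = -4
start (Zane): max(-5, -7, -4) = -4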